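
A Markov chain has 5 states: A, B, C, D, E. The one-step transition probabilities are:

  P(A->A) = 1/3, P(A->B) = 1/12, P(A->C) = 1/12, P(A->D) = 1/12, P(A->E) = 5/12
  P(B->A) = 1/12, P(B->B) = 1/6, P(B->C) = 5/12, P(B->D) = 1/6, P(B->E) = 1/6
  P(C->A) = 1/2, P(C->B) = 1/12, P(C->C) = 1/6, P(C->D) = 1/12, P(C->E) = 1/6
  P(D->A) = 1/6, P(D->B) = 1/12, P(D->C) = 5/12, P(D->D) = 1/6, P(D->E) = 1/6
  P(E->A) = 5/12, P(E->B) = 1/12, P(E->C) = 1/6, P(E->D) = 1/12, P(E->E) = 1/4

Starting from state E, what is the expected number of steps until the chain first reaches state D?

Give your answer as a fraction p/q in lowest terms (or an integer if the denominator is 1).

Answer: 11

Derivation:
Let h_i = expected steps to first reach D from state i.
Boundary: h_D = 0.
First-step equations for the other states:
  h_A = 1 + 1/3*h_A + 1/12*h_B + 1/12*h_C + 1/12*h_D + 5/12*h_E
  h_B = 1 + 1/12*h_A + 1/6*h_B + 5/12*h_C + 1/6*h_D + 1/6*h_E
  h_C = 1 + 1/2*h_A + 1/12*h_B + 1/6*h_C + 1/12*h_D + 1/6*h_E
  h_E = 1 + 5/12*h_A + 1/12*h_B + 1/6*h_C + 1/12*h_D + 1/4*h_E

Substituting h_D = 0 and rearranging gives the linear system (I - Q) h = 1:
  [2/3, -1/12, -1/12, -5/12] . (h_A, h_B, h_C, h_E) = 1
  [-1/12, 5/6, -5/12, -1/6] . (h_A, h_B, h_C, h_E) = 1
  [-1/2, -1/12, 5/6, -1/6] . (h_A, h_B, h_C, h_E) = 1
  [-5/12, -1/12, -1/6, 3/4] . (h_A, h_B, h_C, h_E) = 1

Solving yields:
  h_A = 11
  h_B = 10
  h_C = 11
  h_E = 11

Starting state is E, so the expected hitting time is h_E = 11.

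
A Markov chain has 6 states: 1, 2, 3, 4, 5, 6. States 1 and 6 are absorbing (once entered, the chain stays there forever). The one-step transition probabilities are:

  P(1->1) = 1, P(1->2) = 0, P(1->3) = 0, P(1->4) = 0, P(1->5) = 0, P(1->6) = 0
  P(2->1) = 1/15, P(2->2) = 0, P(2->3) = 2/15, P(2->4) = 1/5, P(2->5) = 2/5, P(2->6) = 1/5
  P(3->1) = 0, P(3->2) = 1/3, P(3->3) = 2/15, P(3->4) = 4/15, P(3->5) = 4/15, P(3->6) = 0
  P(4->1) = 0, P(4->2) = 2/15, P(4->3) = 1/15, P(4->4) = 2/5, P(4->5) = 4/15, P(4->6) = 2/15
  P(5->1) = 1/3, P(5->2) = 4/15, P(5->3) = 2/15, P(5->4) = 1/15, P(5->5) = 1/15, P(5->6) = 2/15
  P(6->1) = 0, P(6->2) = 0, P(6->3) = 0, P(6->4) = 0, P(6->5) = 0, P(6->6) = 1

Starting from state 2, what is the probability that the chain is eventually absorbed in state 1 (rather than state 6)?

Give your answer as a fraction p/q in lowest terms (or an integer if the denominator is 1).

Let a_i = P(absorbed in 1 | start in state i).
Boundary conditions: a_1 = 1, a_6 = 0.
For each transient state i, a_i = sum_j P(i->j) * a_j:
  a_2 = 1/15*a_1 + 0*a_2 + 2/15*a_3 + 1/5*a_4 + 2/5*a_5 + 1/5*a_6
  a_3 = 0*a_1 + 1/3*a_2 + 2/15*a_3 + 4/15*a_4 + 4/15*a_5 + 0*a_6
  a_4 = 0*a_1 + 2/15*a_2 + 1/15*a_3 + 2/5*a_4 + 4/15*a_5 + 2/15*a_6
  a_5 = 1/3*a_1 + 4/15*a_2 + 2/15*a_3 + 1/15*a_4 + 1/15*a_5 + 2/15*a_6

Substituting a_1 = 1 and a_6 = 0, rearrange to (I - Q) a = r where r[i] = P(i -> 1):
  [1, -2/15, -1/5, -2/5] . (a_2, a_3, a_4, a_5) = 1/15
  [-1/3, 13/15, -4/15, -4/15] . (a_2, a_3, a_4, a_5) = 0
  [-2/15, -1/15, 3/5, -4/15] . (a_2, a_3, a_4, a_5) = 0
  [-4/15, -2/15, -1/15, 14/15] . (a_2, a_3, a_4, a_5) = 1/3

Solving yields:
  a_2 = 3086/6937
  a_3 = 472/991
  a_4 = 2846/6937
  a_5 = 8069/13874

Starting state is 2, so the absorption probability is a_2 = 3086/6937.

Answer: 3086/6937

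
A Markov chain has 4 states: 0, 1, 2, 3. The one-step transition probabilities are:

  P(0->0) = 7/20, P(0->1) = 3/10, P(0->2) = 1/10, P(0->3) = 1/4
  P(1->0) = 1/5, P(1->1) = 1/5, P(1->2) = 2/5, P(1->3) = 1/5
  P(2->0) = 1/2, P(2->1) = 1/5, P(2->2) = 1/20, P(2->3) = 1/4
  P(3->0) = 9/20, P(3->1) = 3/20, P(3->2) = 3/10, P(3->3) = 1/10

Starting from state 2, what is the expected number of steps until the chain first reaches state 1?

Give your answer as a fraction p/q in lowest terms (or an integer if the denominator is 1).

Answer: 10580/2451

Derivation:
Let h_i = expected steps to first reach 1 from state i.
Boundary: h_1 = 0.
First-step equations for the other states:
  h_0 = 1 + 7/20*h_0 + 3/10*h_1 + 1/10*h_2 + 1/4*h_3
  h_2 = 1 + 1/2*h_0 + 1/5*h_1 + 1/20*h_2 + 1/4*h_3
  h_3 = 1 + 9/20*h_0 + 3/20*h_1 + 3/10*h_2 + 1/10*h_3

Substituting h_1 = 0 and rearranging gives the linear system (I - Q) h = 1:
  [13/20, -1/10, -1/4] . (h_0, h_2, h_3) = 1
  [-1/2, 19/20, -1/4] . (h_0, h_2, h_3) = 1
  [-9/20, -3/10, 9/10] . (h_0, h_2, h_3) = 1

Solving yields:
  h_0 = 3220/817
  h_2 = 10580/2451
  h_3 = 11080/2451

Starting state is 2, so the expected hitting time is h_2 = 10580/2451.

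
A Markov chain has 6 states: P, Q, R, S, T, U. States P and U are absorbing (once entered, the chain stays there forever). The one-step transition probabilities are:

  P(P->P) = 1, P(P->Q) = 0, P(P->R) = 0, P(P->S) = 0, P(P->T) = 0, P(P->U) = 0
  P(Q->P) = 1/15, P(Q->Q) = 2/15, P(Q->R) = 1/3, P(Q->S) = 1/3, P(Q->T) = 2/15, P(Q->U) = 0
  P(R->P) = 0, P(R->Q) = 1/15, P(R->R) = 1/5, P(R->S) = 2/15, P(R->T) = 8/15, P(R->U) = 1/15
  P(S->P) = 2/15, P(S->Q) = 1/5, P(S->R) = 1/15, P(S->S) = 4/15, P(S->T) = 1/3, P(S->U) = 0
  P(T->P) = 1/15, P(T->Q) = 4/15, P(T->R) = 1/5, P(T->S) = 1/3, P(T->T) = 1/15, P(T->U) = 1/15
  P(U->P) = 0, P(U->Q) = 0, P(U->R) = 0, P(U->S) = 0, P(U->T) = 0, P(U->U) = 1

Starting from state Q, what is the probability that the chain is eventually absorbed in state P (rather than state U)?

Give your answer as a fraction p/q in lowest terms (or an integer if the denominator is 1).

Answer: 1165/1654

Derivation:
Let a_i = P(absorbed in P | start in state i).
Boundary conditions: a_P = 1, a_U = 0.
For each transient state i, a_i = sum_j P(i->j) * a_j:
  a_Q = 1/15*a_P + 2/15*a_Q + 1/3*a_R + 1/3*a_S + 2/15*a_T + 0*a_U
  a_R = 0*a_P + 1/15*a_Q + 1/5*a_R + 2/15*a_S + 8/15*a_T + 1/15*a_U
  a_S = 2/15*a_P + 1/5*a_Q + 1/15*a_R + 4/15*a_S + 1/3*a_T + 0*a_U
  a_T = 1/15*a_P + 4/15*a_Q + 1/5*a_R + 1/3*a_S + 1/15*a_T + 1/15*a_U

Substituting a_P = 1 and a_U = 0, rearrange to (I - Q) a = r where r[i] = P(i -> P):
  [13/15, -1/3, -1/3, -2/15] . (a_Q, a_R, a_S, a_T) = 1/15
  [-1/15, 4/5, -2/15, -8/15] . (a_Q, a_R, a_S, a_T) = 0
  [-1/5, -1/15, 11/15, -1/3] . (a_Q, a_R, a_S, a_T) = 2/15
  [-4/15, -1/5, -1/3, 14/15] . (a_Q, a_R, a_S, a_T) = 1/15

Solving yields:
  a_Q = 1165/1654
  a_R = 2077/3308
  a_S = 2433/3308
  a_T = 554/827

Starting state is Q, so the absorption probability is a_Q = 1165/1654.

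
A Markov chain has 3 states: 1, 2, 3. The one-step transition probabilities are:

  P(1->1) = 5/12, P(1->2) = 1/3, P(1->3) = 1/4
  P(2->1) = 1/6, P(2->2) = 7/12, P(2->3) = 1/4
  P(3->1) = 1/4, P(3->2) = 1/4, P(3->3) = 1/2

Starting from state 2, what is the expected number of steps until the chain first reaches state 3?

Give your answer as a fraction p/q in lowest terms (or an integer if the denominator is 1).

Let h_i = expected steps to first reach 3 from state i.
Boundary: h_3 = 0.
First-step equations for the other states:
  h_1 = 1 + 5/12*h_1 + 1/3*h_2 + 1/4*h_3
  h_2 = 1 + 1/6*h_1 + 7/12*h_2 + 1/4*h_3

Substituting h_3 = 0 and rearranging gives the linear system (I - Q) h = 1:
  [7/12, -1/3] . (h_1, h_2) = 1
  [-1/6, 5/12] . (h_1, h_2) = 1

Solving yields:
  h_1 = 4
  h_2 = 4

Starting state is 2, so the expected hitting time is h_2 = 4.

Answer: 4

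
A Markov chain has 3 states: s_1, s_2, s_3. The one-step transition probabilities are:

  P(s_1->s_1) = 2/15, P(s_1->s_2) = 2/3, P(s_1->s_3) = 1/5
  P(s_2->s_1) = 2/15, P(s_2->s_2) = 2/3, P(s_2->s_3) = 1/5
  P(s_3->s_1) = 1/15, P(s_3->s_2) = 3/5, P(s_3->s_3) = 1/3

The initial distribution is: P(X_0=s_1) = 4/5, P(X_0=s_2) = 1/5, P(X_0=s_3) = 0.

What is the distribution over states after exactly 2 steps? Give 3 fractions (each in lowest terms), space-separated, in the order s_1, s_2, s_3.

Answer: 3/25 49/75 17/75

Derivation:
Propagating the distribution step by step (d_{t+1} = d_t * P):
d_0 = (s_1=4/5, s_2=1/5, s_3=0)
  d_1[s_1] = 4/5*2/15 + 1/5*2/15 + 0*1/15 = 2/15
  d_1[s_2] = 4/5*2/3 + 1/5*2/3 + 0*3/5 = 2/3
  d_1[s_3] = 4/5*1/5 + 1/5*1/5 + 0*1/3 = 1/5
d_1 = (s_1=2/15, s_2=2/3, s_3=1/5)
  d_2[s_1] = 2/15*2/15 + 2/3*2/15 + 1/5*1/15 = 3/25
  d_2[s_2] = 2/15*2/3 + 2/3*2/3 + 1/5*3/5 = 49/75
  d_2[s_3] = 2/15*1/5 + 2/3*1/5 + 1/5*1/3 = 17/75
d_2 = (s_1=3/25, s_2=49/75, s_3=17/75)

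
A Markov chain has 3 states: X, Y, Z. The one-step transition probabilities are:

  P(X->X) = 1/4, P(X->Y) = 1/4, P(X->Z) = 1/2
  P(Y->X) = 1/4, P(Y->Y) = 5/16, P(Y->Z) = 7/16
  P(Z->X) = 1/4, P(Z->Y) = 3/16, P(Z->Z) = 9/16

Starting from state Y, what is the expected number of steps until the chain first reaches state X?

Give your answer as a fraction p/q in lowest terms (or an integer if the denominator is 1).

Answer: 4

Derivation:
Let h_i = expected steps to first reach X from state i.
Boundary: h_X = 0.
First-step equations for the other states:
  h_Y = 1 + 1/4*h_X + 5/16*h_Y + 7/16*h_Z
  h_Z = 1 + 1/4*h_X + 3/16*h_Y + 9/16*h_Z

Substituting h_X = 0 and rearranging gives the linear system (I - Q) h = 1:
  [11/16, -7/16] . (h_Y, h_Z) = 1
  [-3/16, 7/16] . (h_Y, h_Z) = 1

Solving yields:
  h_Y = 4
  h_Z = 4

Starting state is Y, so the expected hitting time is h_Y = 4.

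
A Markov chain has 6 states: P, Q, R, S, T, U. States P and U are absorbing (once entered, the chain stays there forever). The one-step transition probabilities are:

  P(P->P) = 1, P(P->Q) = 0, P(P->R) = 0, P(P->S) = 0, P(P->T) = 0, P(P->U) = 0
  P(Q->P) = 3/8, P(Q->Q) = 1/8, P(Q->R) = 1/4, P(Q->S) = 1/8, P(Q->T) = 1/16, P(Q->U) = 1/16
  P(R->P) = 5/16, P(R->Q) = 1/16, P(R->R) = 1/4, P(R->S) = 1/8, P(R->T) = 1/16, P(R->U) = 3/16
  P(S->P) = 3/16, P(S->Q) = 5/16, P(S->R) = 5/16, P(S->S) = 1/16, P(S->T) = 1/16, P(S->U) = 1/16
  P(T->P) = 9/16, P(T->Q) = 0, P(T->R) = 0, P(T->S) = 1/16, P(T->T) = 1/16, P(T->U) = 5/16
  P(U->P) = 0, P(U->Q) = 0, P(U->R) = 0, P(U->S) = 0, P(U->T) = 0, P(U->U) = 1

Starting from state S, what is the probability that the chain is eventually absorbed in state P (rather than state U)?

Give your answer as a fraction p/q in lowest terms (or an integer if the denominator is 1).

Let a_i = P(absorbed in P | start in state i).
Boundary conditions: a_P = 1, a_U = 0.
For each transient state i, a_i = sum_j P(i->j) * a_j:
  a_Q = 3/8*a_P + 1/8*a_Q + 1/4*a_R + 1/8*a_S + 1/16*a_T + 1/16*a_U
  a_R = 5/16*a_P + 1/16*a_Q + 1/4*a_R + 1/8*a_S + 1/16*a_T + 3/16*a_U
  a_S = 3/16*a_P + 5/16*a_Q + 5/16*a_R + 1/16*a_S + 1/16*a_T + 1/16*a_U
  a_T = 9/16*a_P + 0*a_Q + 0*a_R + 1/16*a_S + 1/16*a_T + 5/16*a_U

Substituting a_P = 1 and a_U = 0, rearrange to (I - Q) a = r where r[i] = P(i -> P):
  [7/8, -1/4, -1/8, -1/16] . (a_Q, a_R, a_S, a_T) = 3/8
  [-1/16, 3/4, -1/8, -1/16] . (a_Q, a_R, a_S, a_T) = 5/16
  [-5/16, -5/16, 15/16, -1/16] . (a_Q, a_R, a_S, a_T) = 3/16
  [0, 0, -1/16, 15/16] . (a_Q, a_R, a_S, a_T) = 9/16

Solving yields:
  a_Q = 24389/31931
  a_R = 20869/31931
  a_S = 22851/31931
  a_T = 20682/31931

Starting state is S, so the absorption probability is a_S = 22851/31931.

Answer: 22851/31931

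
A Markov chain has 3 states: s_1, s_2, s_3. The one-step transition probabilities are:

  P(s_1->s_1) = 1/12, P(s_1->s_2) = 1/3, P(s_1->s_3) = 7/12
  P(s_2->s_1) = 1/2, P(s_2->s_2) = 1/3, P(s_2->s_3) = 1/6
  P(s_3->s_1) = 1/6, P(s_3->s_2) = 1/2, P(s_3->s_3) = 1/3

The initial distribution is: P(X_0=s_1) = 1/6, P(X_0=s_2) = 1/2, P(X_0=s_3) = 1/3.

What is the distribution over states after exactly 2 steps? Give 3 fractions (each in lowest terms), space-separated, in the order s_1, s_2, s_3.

Propagating the distribution step by step (d_{t+1} = d_t * P):
d_0 = (s_1=1/6, s_2=1/2, s_3=1/3)
  d_1[s_1] = 1/6*1/12 + 1/2*1/2 + 1/3*1/6 = 23/72
  d_1[s_2] = 1/6*1/3 + 1/2*1/3 + 1/3*1/2 = 7/18
  d_1[s_3] = 1/6*7/12 + 1/2*1/6 + 1/3*1/3 = 7/24
d_1 = (s_1=23/72, s_2=7/18, s_3=7/24)
  d_2[s_1] = 23/72*1/12 + 7/18*1/2 + 7/24*1/6 = 233/864
  d_2[s_2] = 23/72*1/3 + 7/18*1/3 + 7/24*1/2 = 55/144
  d_2[s_3] = 23/72*7/12 + 7/18*1/6 + 7/24*1/3 = 301/864
d_2 = (s_1=233/864, s_2=55/144, s_3=301/864)

Answer: 233/864 55/144 301/864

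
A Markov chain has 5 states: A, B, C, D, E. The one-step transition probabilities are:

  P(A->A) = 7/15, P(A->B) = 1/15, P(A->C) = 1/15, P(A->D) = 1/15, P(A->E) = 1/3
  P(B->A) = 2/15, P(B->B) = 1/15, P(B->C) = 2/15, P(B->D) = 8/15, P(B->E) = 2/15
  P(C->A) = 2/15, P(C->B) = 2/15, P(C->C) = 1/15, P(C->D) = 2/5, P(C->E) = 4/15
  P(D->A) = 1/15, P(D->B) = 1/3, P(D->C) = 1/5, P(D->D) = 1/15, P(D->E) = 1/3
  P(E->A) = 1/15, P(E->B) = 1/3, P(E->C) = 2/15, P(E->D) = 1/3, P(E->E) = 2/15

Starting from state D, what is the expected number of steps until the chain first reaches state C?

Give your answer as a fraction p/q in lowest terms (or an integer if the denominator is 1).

Answer: 23625/3548

Derivation:
Let h_i = expected steps to first reach C from state i.
Boundary: h_C = 0.
First-step equations for the other states:
  h_A = 1 + 7/15*h_A + 1/15*h_B + 1/15*h_C + 1/15*h_D + 1/3*h_E
  h_B = 1 + 2/15*h_A + 1/15*h_B + 2/15*h_C + 8/15*h_D + 2/15*h_E
  h_D = 1 + 1/15*h_A + 1/3*h_B + 1/5*h_C + 1/15*h_D + 1/3*h_E
  h_E = 1 + 1/15*h_A + 1/3*h_B + 2/15*h_C + 1/3*h_D + 2/15*h_E

Substituting h_C = 0 and rearranging gives the linear system (I - Q) h = 1:
  [8/15, -1/15, -1/15, -1/3] . (h_A, h_B, h_D, h_E) = 1
  [-2/15, 14/15, -8/15, -2/15] . (h_A, h_B, h_D, h_E) = 1
  [-1/15, -1/3, 14/15, -1/3] . (h_A, h_B, h_D, h_E) = 1
  [-1/15, -1/3, -1/3, 13/15] . (h_A, h_B, h_D, h_E) = 1

Solving yields:
  h_A = 28305/3548
  h_B = 49815/7096
  h_D = 23625/3548
  h_E = 49875/7096

Starting state is D, so the expected hitting time is h_D = 23625/3548.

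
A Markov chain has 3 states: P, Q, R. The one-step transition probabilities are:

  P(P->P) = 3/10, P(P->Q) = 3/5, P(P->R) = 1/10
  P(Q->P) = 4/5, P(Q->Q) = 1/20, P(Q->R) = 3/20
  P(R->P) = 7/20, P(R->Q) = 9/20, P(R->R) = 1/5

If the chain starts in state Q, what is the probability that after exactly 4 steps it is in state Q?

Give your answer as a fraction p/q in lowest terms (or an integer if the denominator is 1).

Computing P^4 by repeated multiplication:
P^1 =
  P: [3/10, 3/5, 1/10]
  Q: [4/5, 1/20, 3/20]
  R: [7/20, 9/20, 1/5]
P^2 =
  P: [121/200, 51/200, 7/50]
  Q: [133/400, 11/20, 47/400]
  R: [107/200, 129/400, 57/400]
P^3 =
  P: [869/2000, 351/800, 507/4000]
  Q: [4647/8000, 2239/8000, 557/4000]
  R: [3747/8000, 321/800, 1043/8000]
P^4 =
  P: [42057/80000, 13587/40000, 10769/80000]
  Q: [4469/10000, 68029/160000, 20467/160000]
  R: [81143/160000, 57561/160000, 1331/10000]

(P^4)[Q -> Q] = 68029/160000

Answer: 68029/160000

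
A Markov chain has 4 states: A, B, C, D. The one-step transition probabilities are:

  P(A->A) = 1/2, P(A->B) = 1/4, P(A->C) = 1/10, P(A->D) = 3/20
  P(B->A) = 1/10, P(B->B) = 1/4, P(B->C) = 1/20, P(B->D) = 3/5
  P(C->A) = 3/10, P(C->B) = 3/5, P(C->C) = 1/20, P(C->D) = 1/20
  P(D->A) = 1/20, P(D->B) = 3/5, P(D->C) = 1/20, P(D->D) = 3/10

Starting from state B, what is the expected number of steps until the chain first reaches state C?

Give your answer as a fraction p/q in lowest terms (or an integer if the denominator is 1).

Answer: 6060/343

Derivation:
Let h_i = expected steps to first reach C from state i.
Boundary: h_C = 0.
First-step equations for the other states:
  h_A = 1 + 1/2*h_A + 1/4*h_B + 1/10*h_C + 3/20*h_D
  h_B = 1 + 1/10*h_A + 1/4*h_B + 1/20*h_C + 3/5*h_D
  h_D = 1 + 1/20*h_A + 3/5*h_B + 1/20*h_C + 3/10*h_D

Substituting h_C = 0 and rearranging gives the linear system (I - Q) h = 1:
  [1/2, -1/4, -3/20] . (h_A, h_B, h_D) = 1
  [-1/10, 3/4, -3/5] . (h_A, h_B, h_D) = 1
  [-1/20, -3/5, 7/10] . (h_A, h_B, h_D) = 1

Solving yields:
  h_A = 5540/343
  h_B = 6060/343
  h_D = 6080/343

Starting state is B, so the expected hitting time is h_B = 6060/343.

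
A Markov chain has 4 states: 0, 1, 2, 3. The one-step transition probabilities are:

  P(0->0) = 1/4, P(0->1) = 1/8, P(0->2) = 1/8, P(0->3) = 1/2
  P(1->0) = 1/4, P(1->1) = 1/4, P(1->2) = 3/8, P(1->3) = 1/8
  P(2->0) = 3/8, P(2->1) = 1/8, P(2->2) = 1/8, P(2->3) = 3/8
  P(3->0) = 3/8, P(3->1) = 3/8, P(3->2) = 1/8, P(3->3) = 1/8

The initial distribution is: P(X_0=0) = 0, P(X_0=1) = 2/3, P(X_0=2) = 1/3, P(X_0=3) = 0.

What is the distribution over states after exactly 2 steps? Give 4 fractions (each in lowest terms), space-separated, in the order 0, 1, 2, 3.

Propagating the distribution step by step (d_{t+1} = d_t * P):
d_0 = (0=0, 1=2/3, 2=1/3, 3=0)
  d_1[0] = 0*1/4 + 2/3*1/4 + 1/3*3/8 + 0*3/8 = 7/24
  d_1[1] = 0*1/8 + 2/3*1/4 + 1/3*1/8 + 0*3/8 = 5/24
  d_1[2] = 0*1/8 + 2/3*3/8 + 1/3*1/8 + 0*1/8 = 7/24
  d_1[3] = 0*1/2 + 2/3*1/8 + 1/3*3/8 + 0*1/8 = 5/24
d_1 = (0=7/24, 1=5/24, 2=7/24, 3=5/24)
  d_2[0] = 7/24*1/4 + 5/24*1/4 + 7/24*3/8 + 5/24*3/8 = 5/16
  d_2[1] = 7/24*1/8 + 5/24*1/4 + 7/24*1/8 + 5/24*3/8 = 13/64
  d_2[2] = 7/24*1/8 + 5/24*3/8 + 7/24*1/8 + 5/24*1/8 = 17/96
  d_2[3] = 7/24*1/2 + 5/24*1/8 + 7/24*3/8 + 5/24*1/8 = 59/192
d_2 = (0=5/16, 1=13/64, 2=17/96, 3=59/192)

Answer: 5/16 13/64 17/96 59/192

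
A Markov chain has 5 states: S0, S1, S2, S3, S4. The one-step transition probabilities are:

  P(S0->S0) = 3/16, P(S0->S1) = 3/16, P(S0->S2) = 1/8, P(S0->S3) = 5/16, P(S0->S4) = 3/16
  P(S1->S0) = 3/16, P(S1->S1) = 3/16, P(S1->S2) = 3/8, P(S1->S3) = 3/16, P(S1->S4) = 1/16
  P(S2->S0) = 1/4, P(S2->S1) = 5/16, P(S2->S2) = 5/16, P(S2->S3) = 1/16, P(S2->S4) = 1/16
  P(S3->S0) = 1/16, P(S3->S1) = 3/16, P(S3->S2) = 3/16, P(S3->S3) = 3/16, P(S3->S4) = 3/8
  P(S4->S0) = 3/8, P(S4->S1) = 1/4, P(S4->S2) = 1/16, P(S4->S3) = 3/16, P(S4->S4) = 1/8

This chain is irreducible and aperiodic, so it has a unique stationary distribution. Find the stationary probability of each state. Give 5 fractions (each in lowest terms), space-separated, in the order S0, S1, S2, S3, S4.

The stationary distribution satisfies pi = pi * P, i.e.:
  pi_S0 = 3/16*pi_S0 + 3/16*pi_S1 + 1/4*pi_S2 + 1/16*pi_S3 + 3/8*pi_S4
  pi_S1 = 3/16*pi_S0 + 3/16*pi_S1 + 5/16*pi_S2 + 3/16*pi_S3 + 1/4*pi_S4
  pi_S2 = 1/8*pi_S0 + 3/8*pi_S1 + 5/16*pi_S2 + 3/16*pi_S3 + 1/16*pi_S4
  pi_S3 = 5/16*pi_S0 + 3/16*pi_S1 + 1/16*pi_S2 + 3/16*pi_S3 + 3/16*pi_S4
  pi_S4 = 3/16*pi_S0 + 1/16*pi_S1 + 1/16*pi_S2 + 3/8*pi_S3 + 1/8*pi_S4
with normalization: pi_S0 + pi_S1 + pi_S2 + pi_S3 + pi_S4 = 1.

Using the first 4 balance equations plus normalization, the linear system A*pi = b is:
  [-13/16, 3/16, 1/4, 1/16, 3/8] . pi = 0
  [3/16, -13/16, 5/16, 3/16, 1/4] . pi = 0
  [1/8, 3/8, -11/16, 3/16, 1/16] . pi = 0
  [5/16, 3/16, 1/16, -13/16, 3/16] . pi = 0
  [1, 1, 1, 1, 1] . pi = 1

Solving yields:
  pi_S0 = 13163/63374
  pi_S1 = 14287/63374
  pi_S2 = 7144/31687
  pi_S3 = 5871/31687
  pi_S4 = 4947/31687

Verification (pi * P):
  13163/63374*3/16 + 14287/63374*3/16 + 7144/31687*1/4 + 5871/31687*1/16 + 4947/31687*3/8 = 13163/63374 = pi_S0  (ok)
  13163/63374*3/16 + 14287/63374*3/16 + 7144/31687*5/16 + 5871/31687*3/16 + 4947/31687*1/4 = 14287/63374 = pi_S1  (ok)
  13163/63374*1/8 + 14287/63374*3/8 + 7144/31687*5/16 + 5871/31687*3/16 + 4947/31687*1/16 = 7144/31687 = pi_S2  (ok)
  13163/63374*5/16 + 14287/63374*3/16 + 7144/31687*1/16 + 5871/31687*3/16 + 4947/31687*3/16 = 5871/31687 = pi_S3  (ok)
  13163/63374*3/16 + 14287/63374*1/16 + 7144/31687*1/16 + 5871/31687*3/8 + 4947/31687*1/8 = 4947/31687 = pi_S4  (ok)

Answer: 13163/63374 14287/63374 7144/31687 5871/31687 4947/31687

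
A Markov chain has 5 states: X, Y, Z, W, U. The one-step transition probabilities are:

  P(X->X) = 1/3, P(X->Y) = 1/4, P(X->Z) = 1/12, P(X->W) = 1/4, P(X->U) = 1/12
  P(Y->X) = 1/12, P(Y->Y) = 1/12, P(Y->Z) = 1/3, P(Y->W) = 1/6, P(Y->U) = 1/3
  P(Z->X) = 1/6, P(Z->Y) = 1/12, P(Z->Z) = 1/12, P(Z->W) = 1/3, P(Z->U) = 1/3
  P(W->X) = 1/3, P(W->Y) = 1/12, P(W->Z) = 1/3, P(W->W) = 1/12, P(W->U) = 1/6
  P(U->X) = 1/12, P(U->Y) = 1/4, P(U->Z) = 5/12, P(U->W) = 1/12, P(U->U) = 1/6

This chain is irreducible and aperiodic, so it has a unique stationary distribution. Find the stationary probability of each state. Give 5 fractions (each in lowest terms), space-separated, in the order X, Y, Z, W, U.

Answer: 2456/12211 3731/24422 5881/24422 4635/24422 5263/24422

Derivation:
The stationary distribution satisfies pi = pi * P, i.e.:
  pi_X = 1/3*pi_X + 1/12*pi_Y + 1/6*pi_Z + 1/3*pi_W + 1/12*pi_U
  pi_Y = 1/4*pi_X + 1/12*pi_Y + 1/12*pi_Z + 1/12*pi_W + 1/4*pi_U
  pi_Z = 1/12*pi_X + 1/3*pi_Y + 1/12*pi_Z + 1/3*pi_W + 5/12*pi_U
  pi_W = 1/4*pi_X + 1/6*pi_Y + 1/3*pi_Z + 1/12*pi_W + 1/12*pi_U
  pi_U = 1/12*pi_X + 1/3*pi_Y + 1/3*pi_Z + 1/6*pi_W + 1/6*pi_U
with normalization: pi_X + pi_Y + pi_Z + pi_W + pi_U = 1.

Using the first 4 balance equations plus normalization, the linear system A*pi = b is:
  [-2/3, 1/12, 1/6, 1/3, 1/12] . pi = 0
  [1/4, -11/12, 1/12, 1/12, 1/4] . pi = 0
  [1/12, 1/3, -11/12, 1/3, 5/12] . pi = 0
  [1/4, 1/6, 1/3, -11/12, 1/12] . pi = 0
  [1, 1, 1, 1, 1] . pi = 1

Solving yields:
  pi_X = 2456/12211
  pi_Y = 3731/24422
  pi_Z = 5881/24422
  pi_W = 4635/24422
  pi_U = 5263/24422

Verification (pi * P):
  2456/12211*1/3 + 3731/24422*1/12 + 5881/24422*1/6 + 4635/24422*1/3 + 5263/24422*1/12 = 2456/12211 = pi_X  (ok)
  2456/12211*1/4 + 3731/24422*1/12 + 5881/24422*1/12 + 4635/24422*1/12 + 5263/24422*1/4 = 3731/24422 = pi_Y  (ok)
  2456/12211*1/12 + 3731/24422*1/3 + 5881/24422*1/12 + 4635/24422*1/3 + 5263/24422*5/12 = 5881/24422 = pi_Z  (ok)
  2456/12211*1/4 + 3731/24422*1/6 + 5881/24422*1/3 + 4635/24422*1/12 + 5263/24422*1/12 = 4635/24422 = pi_W  (ok)
  2456/12211*1/12 + 3731/24422*1/3 + 5881/24422*1/3 + 4635/24422*1/6 + 5263/24422*1/6 = 5263/24422 = pi_U  (ok)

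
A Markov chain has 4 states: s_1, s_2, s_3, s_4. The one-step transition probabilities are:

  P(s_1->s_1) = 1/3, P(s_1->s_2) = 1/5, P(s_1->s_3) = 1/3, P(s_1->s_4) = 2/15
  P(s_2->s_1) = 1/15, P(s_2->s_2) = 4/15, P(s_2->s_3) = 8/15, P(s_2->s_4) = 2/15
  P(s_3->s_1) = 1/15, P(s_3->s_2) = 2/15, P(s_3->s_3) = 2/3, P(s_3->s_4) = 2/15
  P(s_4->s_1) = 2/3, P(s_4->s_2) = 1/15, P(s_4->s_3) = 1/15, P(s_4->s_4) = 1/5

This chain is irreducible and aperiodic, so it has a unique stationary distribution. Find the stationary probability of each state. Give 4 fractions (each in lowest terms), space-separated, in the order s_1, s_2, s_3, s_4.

Answer: 16/77 159/1001 491/1001 1/7

Derivation:
The stationary distribution satisfies pi = pi * P, i.e.:
  pi_s_1 = 1/3*pi_s_1 + 1/15*pi_s_2 + 1/15*pi_s_3 + 2/3*pi_s_4
  pi_s_2 = 1/5*pi_s_1 + 4/15*pi_s_2 + 2/15*pi_s_3 + 1/15*pi_s_4
  pi_s_3 = 1/3*pi_s_1 + 8/15*pi_s_2 + 2/3*pi_s_3 + 1/15*pi_s_4
  pi_s_4 = 2/15*pi_s_1 + 2/15*pi_s_2 + 2/15*pi_s_3 + 1/5*pi_s_4
with normalization: pi_s_1 + pi_s_2 + pi_s_3 + pi_s_4 = 1.

Using the first 3 balance equations plus normalization, the linear system A*pi = b is:
  [-2/3, 1/15, 1/15, 2/3] . pi = 0
  [1/5, -11/15, 2/15, 1/15] . pi = 0
  [1/3, 8/15, -1/3, 1/15] . pi = 0
  [1, 1, 1, 1] . pi = 1

Solving yields:
  pi_s_1 = 16/77
  pi_s_2 = 159/1001
  pi_s_3 = 491/1001
  pi_s_4 = 1/7

Verification (pi * P):
  16/77*1/3 + 159/1001*1/15 + 491/1001*1/15 + 1/7*2/3 = 16/77 = pi_s_1  (ok)
  16/77*1/5 + 159/1001*4/15 + 491/1001*2/15 + 1/7*1/15 = 159/1001 = pi_s_2  (ok)
  16/77*1/3 + 159/1001*8/15 + 491/1001*2/3 + 1/7*1/15 = 491/1001 = pi_s_3  (ok)
  16/77*2/15 + 159/1001*2/15 + 491/1001*2/15 + 1/7*1/5 = 1/7 = pi_s_4  (ok)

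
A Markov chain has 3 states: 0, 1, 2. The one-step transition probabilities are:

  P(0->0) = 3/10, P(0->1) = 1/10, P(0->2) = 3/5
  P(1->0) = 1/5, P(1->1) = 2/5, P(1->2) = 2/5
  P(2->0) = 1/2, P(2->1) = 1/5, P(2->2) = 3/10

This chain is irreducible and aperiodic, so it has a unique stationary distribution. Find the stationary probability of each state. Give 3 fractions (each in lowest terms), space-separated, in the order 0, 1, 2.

The stationary distribution satisfies pi = pi * P, i.e.:
  pi_0 = 3/10*pi_0 + 1/5*pi_1 + 1/2*pi_2
  pi_1 = 1/10*pi_0 + 2/5*pi_1 + 1/5*pi_2
  pi_2 = 3/5*pi_0 + 2/5*pi_1 + 3/10*pi_2
with normalization: pi_0 + pi_1 + pi_2 = 1.

Using the first 2 balance equations plus normalization, the linear system A*pi = b is:
  [-7/10, 1/5, 1/2] . pi = 0
  [1/10, -3/5, 1/5] . pi = 0
  [1, 1, 1] . pi = 1

Solving yields:
  pi_0 = 34/93
  pi_1 = 19/93
  pi_2 = 40/93

Verification (pi * P):
  34/93*3/10 + 19/93*1/5 + 40/93*1/2 = 34/93 = pi_0  (ok)
  34/93*1/10 + 19/93*2/5 + 40/93*1/5 = 19/93 = pi_1  (ok)
  34/93*3/5 + 19/93*2/5 + 40/93*3/10 = 40/93 = pi_2  (ok)

Answer: 34/93 19/93 40/93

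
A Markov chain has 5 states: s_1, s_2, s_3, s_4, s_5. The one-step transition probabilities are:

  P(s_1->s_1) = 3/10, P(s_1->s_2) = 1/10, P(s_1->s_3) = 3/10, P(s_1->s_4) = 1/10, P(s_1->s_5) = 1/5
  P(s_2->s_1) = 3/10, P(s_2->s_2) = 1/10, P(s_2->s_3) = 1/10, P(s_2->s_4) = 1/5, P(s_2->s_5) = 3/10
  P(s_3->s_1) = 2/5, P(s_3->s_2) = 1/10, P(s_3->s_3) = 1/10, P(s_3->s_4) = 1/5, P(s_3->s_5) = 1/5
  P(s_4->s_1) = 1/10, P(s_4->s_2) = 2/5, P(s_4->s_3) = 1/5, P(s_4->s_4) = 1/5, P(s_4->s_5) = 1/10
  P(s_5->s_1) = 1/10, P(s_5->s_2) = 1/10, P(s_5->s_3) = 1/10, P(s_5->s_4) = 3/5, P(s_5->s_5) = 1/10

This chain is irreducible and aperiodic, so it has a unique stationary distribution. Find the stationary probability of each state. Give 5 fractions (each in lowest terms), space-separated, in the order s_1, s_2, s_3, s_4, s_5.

The stationary distribution satisfies pi = pi * P, i.e.:
  pi_s_1 = 3/10*pi_s_1 + 3/10*pi_s_2 + 2/5*pi_s_3 + 1/10*pi_s_4 + 1/10*pi_s_5
  pi_s_2 = 1/10*pi_s_1 + 1/10*pi_s_2 + 1/10*pi_s_3 + 2/5*pi_s_4 + 1/10*pi_s_5
  pi_s_3 = 3/10*pi_s_1 + 1/10*pi_s_2 + 1/10*pi_s_3 + 1/5*pi_s_4 + 1/10*pi_s_5
  pi_s_4 = 1/10*pi_s_1 + 1/5*pi_s_2 + 1/5*pi_s_3 + 1/5*pi_s_4 + 3/5*pi_s_5
  pi_s_5 = 1/5*pi_s_1 + 3/10*pi_s_2 + 1/5*pi_s_3 + 1/10*pi_s_4 + 1/10*pi_s_5
with normalization: pi_s_1 + pi_s_2 + pi_s_3 + pi_s_4 + pi_s_5 = 1.

Using the first 4 balance equations plus normalization, the linear system A*pi = b is:
  [-7/10, 3/10, 2/5, 1/10, 1/10] . pi = 0
  [1/10, -9/10, 1/10, 2/5, 1/10] . pi = 0
  [3/10, 1/10, -9/10, 1/5, 1/10] . pi = 0
  [1/10, 1/5, 1/5, -4/5, 3/5] . pi = 0
  [1, 1, 1, 1, 1] . pi = 1

Solving yields:
  pi_s_1 = 468/2011
  pi_s_2 = 350/2011
  pi_s_3 = 1033/6033
  pi_s_4 = 1489/6033
  pi_s_5 = 1057/6033

Verification (pi * P):
  468/2011*3/10 + 350/2011*3/10 + 1033/6033*2/5 + 1489/6033*1/10 + 1057/6033*1/10 = 468/2011 = pi_s_1  (ok)
  468/2011*1/10 + 350/2011*1/10 + 1033/6033*1/10 + 1489/6033*2/5 + 1057/6033*1/10 = 350/2011 = pi_s_2  (ok)
  468/2011*3/10 + 350/2011*1/10 + 1033/6033*1/10 + 1489/6033*1/5 + 1057/6033*1/10 = 1033/6033 = pi_s_3  (ok)
  468/2011*1/10 + 350/2011*1/5 + 1033/6033*1/5 + 1489/6033*1/5 + 1057/6033*3/5 = 1489/6033 = pi_s_4  (ok)
  468/2011*1/5 + 350/2011*3/10 + 1033/6033*1/5 + 1489/6033*1/10 + 1057/6033*1/10 = 1057/6033 = pi_s_5  (ok)

Answer: 468/2011 350/2011 1033/6033 1489/6033 1057/6033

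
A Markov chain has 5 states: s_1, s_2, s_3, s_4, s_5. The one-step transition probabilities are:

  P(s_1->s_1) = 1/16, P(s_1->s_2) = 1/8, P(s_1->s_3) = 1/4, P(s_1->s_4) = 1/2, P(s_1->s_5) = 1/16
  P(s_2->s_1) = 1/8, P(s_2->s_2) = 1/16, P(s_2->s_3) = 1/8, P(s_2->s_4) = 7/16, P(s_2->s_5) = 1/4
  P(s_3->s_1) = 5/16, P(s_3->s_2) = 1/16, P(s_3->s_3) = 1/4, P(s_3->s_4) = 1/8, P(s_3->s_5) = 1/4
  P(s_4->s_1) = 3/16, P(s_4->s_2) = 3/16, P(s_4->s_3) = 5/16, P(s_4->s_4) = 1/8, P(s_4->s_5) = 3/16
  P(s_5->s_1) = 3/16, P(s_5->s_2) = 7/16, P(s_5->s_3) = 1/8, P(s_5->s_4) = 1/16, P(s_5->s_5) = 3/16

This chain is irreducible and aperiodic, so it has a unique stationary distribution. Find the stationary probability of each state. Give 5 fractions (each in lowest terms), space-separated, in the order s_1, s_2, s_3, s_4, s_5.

Answer: 15607/86063 15003/86063 18870/86063 20280/86063 16303/86063

Derivation:
The stationary distribution satisfies pi = pi * P, i.e.:
  pi_s_1 = 1/16*pi_s_1 + 1/8*pi_s_2 + 5/16*pi_s_3 + 3/16*pi_s_4 + 3/16*pi_s_5
  pi_s_2 = 1/8*pi_s_1 + 1/16*pi_s_2 + 1/16*pi_s_3 + 3/16*pi_s_4 + 7/16*pi_s_5
  pi_s_3 = 1/4*pi_s_1 + 1/8*pi_s_2 + 1/4*pi_s_3 + 5/16*pi_s_4 + 1/8*pi_s_5
  pi_s_4 = 1/2*pi_s_1 + 7/16*pi_s_2 + 1/8*pi_s_3 + 1/8*pi_s_4 + 1/16*pi_s_5
  pi_s_5 = 1/16*pi_s_1 + 1/4*pi_s_2 + 1/4*pi_s_3 + 3/16*pi_s_4 + 3/16*pi_s_5
with normalization: pi_s_1 + pi_s_2 + pi_s_3 + pi_s_4 + pi_s_5 = 1.

Using the first 4 balance equations plus normalization, the linear system A*pi = b is:
  [-15/16, 1/8, 5/16, 3/16, 3/16] . pi = 0
  [1/8, -15/16, 1/16, 3/16, 7/16] . pi = 0
  [1/4, 1/8, -3/4, 5/16, 1/8] . pi = 0
  [1/2, 7/16, 1/8, -7/8, 1/16] . pi = 0
  [1, 1, 1, 1, 1] . pi = 1

Solving yields:
  pi_s_1 = 15607/86063
  pi_s_2 = 15003/86063
  pi_s_3 = 18870/86063
  pi_s_4 = 20280/86063
  pi_s_5 = 16303/86063

Verification (pi * P):
  15607/86063*1/16 + 15003/86063*1/8 + 18870/86063*5/16 + 20280/86063*3/16 + 16303/86063*3/16 = 15607/86063 = pi_s_1  (ok)
  15607/86063*1/8 + 15003/86063*1/16 + 18870/86063*1/16 + 20280/86063*3/16 + 16303/86063*7/16 = 15003/86063 = pi_s_2  (ok)
  15607/86063*1/4 + 15003/86063*1/8 + 18870/86063*1/4 + 20280/86063*5/16 + 16303/86063*1/8 = 18870/86063 = pi_s_3  (ok)
  15607/86063*1/2 + 15003/86063*7/16 + 18870/86063*1/8 + 20280/86063*1/8 + 16303/86063*1/16 = 20280/86063 = pi_s_4  (ok)
  15607/86063*1/16 + 15003/86063*1/4 + 18870/86063*1/4 + 20280/86063*3/16 + 16303/86063*3/16 = 16303/86063 = pi_s_5  (ok)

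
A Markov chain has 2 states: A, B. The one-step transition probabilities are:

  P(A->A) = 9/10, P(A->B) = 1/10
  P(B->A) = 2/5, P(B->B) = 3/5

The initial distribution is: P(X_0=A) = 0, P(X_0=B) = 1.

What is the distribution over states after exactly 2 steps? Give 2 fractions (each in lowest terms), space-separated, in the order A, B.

Propagating the distribution step by step (d_{t+1} = d_t * P):
d_0 = (A=0, B=1)
  d_1[A] = 0*9/10 + 1*2/5 = 2/5
  d_1[B] = 0*1/10 + 1*3/5 = 3/5
d_1 = (A=2/5, B=3/5)
  d_2[A] = 2/5*9/10 + 3/5*2/5 = 3/5
  d_2[B] = 2/5*1/10 + 3/5*3/5 = 2/5
d_2 = (A=3/5, B=2/5)

Answer: 3/5 2/5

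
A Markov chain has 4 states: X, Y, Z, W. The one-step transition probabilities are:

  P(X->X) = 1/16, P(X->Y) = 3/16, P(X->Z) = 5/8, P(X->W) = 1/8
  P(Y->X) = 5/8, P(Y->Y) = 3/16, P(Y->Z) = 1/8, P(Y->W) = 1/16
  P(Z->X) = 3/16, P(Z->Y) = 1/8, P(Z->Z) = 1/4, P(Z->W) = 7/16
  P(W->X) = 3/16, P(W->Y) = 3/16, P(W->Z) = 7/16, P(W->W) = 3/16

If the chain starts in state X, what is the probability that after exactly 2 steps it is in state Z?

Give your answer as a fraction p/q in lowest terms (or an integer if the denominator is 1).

Computing P^2 by repeated multiplication:
P^1 =
  X: [1/16, 3/16, 5/8, 1/8]
  Y: [5/8, 3/16, 1/8, 1/16]
  Z: [3/16, 1/8, 1/4, 7/16]
  W: [3/16, 3/16, 7/16, 3/16]
P^2 =
  X: [67/256, 19/128, 35/128, 81/256]
  Y: [49/256, 23/128, 121/256, 5/32]
  Z: [7/32, 11/64, 99/256, 57/256]
  W: [63/256, 41/256, 85/256, 67/256]

(P^2)[X -> Z] = 35/128

Answer: 35/128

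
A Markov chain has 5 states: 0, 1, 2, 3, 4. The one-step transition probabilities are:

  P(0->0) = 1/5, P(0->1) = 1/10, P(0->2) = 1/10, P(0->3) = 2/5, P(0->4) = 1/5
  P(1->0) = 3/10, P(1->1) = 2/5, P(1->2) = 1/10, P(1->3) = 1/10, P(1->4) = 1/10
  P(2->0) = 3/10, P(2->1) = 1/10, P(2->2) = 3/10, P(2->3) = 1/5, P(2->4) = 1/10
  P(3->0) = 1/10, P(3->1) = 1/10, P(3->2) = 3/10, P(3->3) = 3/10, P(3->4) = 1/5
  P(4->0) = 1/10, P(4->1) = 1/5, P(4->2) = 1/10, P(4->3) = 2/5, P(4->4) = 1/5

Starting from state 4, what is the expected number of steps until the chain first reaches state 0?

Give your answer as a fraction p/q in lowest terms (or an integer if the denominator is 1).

Let h_i = expected steps to first reach 0 from state i.
Boundary: h_0 = 0.
First-step equations for the other states:
  h_1 = 1 + 3/10*h_0 + 2/5*h_1 + 1/10*h_2 + 1/10*h_3 + 1/10*h_4
  h_2 = 1 + 3/10*h_0 + 1/10*h_1 + 3/10*h_2 + 1/5*h_3 + 1/10*h_4
  h_3 = 1 + 1/10*h_0 + 1/10*h_1 + 3/10*h_2 + 3/10*h_3 + 1/5*h_4
  h_4 = 1 + 1/10*h_0 + 1/5*h_1 + 1/10*h_2 + 2/5*h_3 + 1/5*h_4

Substituting h_0 = 0 and rearranging gives the linear system (I - Q) h = 1:
  [3/5, -1/10, -1/10, -1/10] . (h_1, h_2, h_3, h_4) = 1
  [-1/10, 7/10, -1/5, -1/10] . (h_1, h_2, h_3, h_4) = 1
  [-1/10, -3/10, 7/10, -1/5] . (h_1, h_2, h_3, h_4) = 1
  [-1/5, -1/10, -2/5, 4/5] . (h_1, h_2, h_3, h_4) = 1

Solving yields:
  h_1 = 534/125
  h_2 = 554/125
  h_3 = 694/125
  h_4 = 706/125

Starting state is 4, so the expected hitting time is h_4 = 706/125.

Answer: 706/125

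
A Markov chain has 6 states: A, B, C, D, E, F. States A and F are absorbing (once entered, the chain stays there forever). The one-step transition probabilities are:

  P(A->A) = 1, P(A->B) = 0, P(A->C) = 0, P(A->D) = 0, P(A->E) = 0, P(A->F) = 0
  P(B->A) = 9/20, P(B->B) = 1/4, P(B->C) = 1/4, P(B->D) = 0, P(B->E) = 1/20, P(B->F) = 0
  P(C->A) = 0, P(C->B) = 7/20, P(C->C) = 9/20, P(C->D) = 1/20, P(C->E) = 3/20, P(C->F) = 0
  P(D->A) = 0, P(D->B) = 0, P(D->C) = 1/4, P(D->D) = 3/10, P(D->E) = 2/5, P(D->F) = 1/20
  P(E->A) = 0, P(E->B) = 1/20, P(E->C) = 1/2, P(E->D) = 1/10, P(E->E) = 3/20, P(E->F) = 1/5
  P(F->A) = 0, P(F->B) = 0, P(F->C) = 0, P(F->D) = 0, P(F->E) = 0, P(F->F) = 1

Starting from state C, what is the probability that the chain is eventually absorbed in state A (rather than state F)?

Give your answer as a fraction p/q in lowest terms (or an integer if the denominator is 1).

Let a_i = P(absorbed in A | start in state i).
Boundary conditions: a_A = 1, a_F = 0.
For each transient state i, a_i = sum_j P(i->j) * a_j:
  a_B = 9/20*a_A + 1/4*a_B + 1/4*a_C + 0*a_D + 1/20*a_E + 0*a_F
  a_C = 0*a_A + 7/20*a_B + 9/20*a_C + 1/20*a_D + 3/20*a_E + 0*a_F
  a_D = 0*a_A + 0*a_B + 1/4*a_C + 3/10*a_D + 2/5*a_E + 1/20*a_F
  a_E = 0*a_A + 1/20*a_B + 1/2*a_C + 1/10*a_D + 3/20*a_E + 1/5*a_F

Substituting a_A = 1 and a_F = 0, rearrange to (I - Q) a = r where r[i] = P(i -> A):
  [3/4, -1/4, 0, -1/20] . (a_B, a_C, a_D, a_E) = 9/20
  [-7/20, 11/20, -1/20, -3/20] . (a_B, a_C, a_D, a_E) = 0
  [0, -1/4, 7/10, -2/5] . (a_B, a_C, a_D, a_E) = 0
  [-1/20, -1/2, -1/10, 17/20] . (a_B, a_C, a_D, a_E) = 0

Solving yields:
  a_B = 783/866
  a_C = 2406/3031
  a_D = 1887/3031
  a_E = 3597/6062

Starting state is C, so the absorption probability is a_C = 2406/3031.

Answer: 2406/3031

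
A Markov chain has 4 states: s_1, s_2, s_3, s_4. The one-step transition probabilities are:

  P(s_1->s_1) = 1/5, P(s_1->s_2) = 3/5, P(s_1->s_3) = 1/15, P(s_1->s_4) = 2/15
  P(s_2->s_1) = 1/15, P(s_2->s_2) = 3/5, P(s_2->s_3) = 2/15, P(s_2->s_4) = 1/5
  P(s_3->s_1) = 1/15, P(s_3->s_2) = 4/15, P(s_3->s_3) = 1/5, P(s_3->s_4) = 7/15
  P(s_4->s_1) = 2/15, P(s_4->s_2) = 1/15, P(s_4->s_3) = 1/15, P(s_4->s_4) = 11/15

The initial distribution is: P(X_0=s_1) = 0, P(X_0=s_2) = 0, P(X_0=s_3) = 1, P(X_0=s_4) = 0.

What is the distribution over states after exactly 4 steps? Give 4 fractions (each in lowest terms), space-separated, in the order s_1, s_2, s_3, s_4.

Answer: 5792/50625 5168/16875 5057/50625 24272/50625

Derivation:
Propagating the distribution step by step (d_{t+1} = d_t * P):
d_0 = (s_1=0, s_2=0, s_3=1, s_4=0)
  d_1[s_1] = 0*1/5 + 0*1/15 + 1*1/15 + 0*2/15 = 1/15
  d_1[s_2] = 0*3/5 + 0*3/5 + 1*4/15 + 0*1/15 = 4/15
  d_1[s_3] = 0*1/15 + 0*2/15 + 1*1/5 + 0*1/15 = 1/5
  d_1[s_4] = 0*2/15 + 0*1/5 + 1*7/15 + 0*11/15 = 7/15
d_1 = (s_1=1/15, s_2=4/15, s_3=1/5, s_4=7/15)
  d_2[s_1] = 1/15*1/5 + 4/15*1/15 + 1/5*1/15 + 7/15*2/15 = 8/75
  d_2[s_2] = 1/15*3/5 + 4/15*3/5 + 1/5*4/15 + 7/15*1/15 = 64/225
  d_2[s_3] = 1/15*1/15 + 4/15*2/15 + 1/5*1/5 + 7/15*1/15 = 1/9
  d_2[s_4] = 1/15*2/15 + 4/15*1/5 + 1/5*7/15 + 7/15*11/15 = 112/225
d_2 = (s_1=8/75, s_2=64/225, s_3=1/9, s_4=112/225)
  d_3[s_1] = 8/75*1/5 + 64/225*1/15 + 1/9*1/15 + 112/225*2/15 = 77/675
  d_3[s_2] = 8/75*3/5 + 64/225*3/5 + 1/9*4/15 + 112/225*1/15 = 1004/3375
  d_3[s_3] = 8/75*1/15 + 64/225*2/15 + 1/9*1/5 + 112/225*1/15 = 113/1125
  d_3[s_4] = 8/75*2/15 + 64/225*1/5 + 1/9*7/15 + 112/225*11/15 = 61/125
d_3 = (s_1=77/675, s_2=1004/3375, s_3=113/1125, s_4=61/125)
  d_4[s_1] = 77/675*1/5 + 1004/3375*1/15 + 113/1125*1/15 + 61/125*2/15 = 5792/50625
  d_4[s_2] = 77/675*3/5 + 1004/3375*3/5 + 113/1125*4/15 + 61/125*1/15 = 5168/16875
  d_4[s_3] = 77/675*1/15 + 1004/3375*2/15 + 113/1125*1/5 + 61/125*1/15 = 5057/50625
  d_4[s_4] = 77/675*2/15 + 1004/3375*1/5 + 113/1125*7/15 + 61/125*11/15 = 24272/50625
d_4 = (s_1=5792/50625, s_2=5168/16875, s_3=5057/50625, s_4=24272/50625)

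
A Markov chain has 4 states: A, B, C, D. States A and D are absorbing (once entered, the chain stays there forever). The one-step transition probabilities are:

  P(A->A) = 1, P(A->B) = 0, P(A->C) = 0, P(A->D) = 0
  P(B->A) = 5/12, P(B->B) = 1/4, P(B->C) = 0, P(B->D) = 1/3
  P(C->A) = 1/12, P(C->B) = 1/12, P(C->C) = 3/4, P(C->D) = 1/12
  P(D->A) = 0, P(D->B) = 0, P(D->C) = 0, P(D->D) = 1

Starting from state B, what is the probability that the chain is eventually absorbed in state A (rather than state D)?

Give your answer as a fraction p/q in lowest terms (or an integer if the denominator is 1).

Let a_i = P(absorbed in A | start in state i).
Boundary conditions: a_A = 1, a_D = 0.
For each transient state i, a_i = sum_j P(i->j) * a_j:
  a_B = 5/12*a_A + 1/4*a_B + 0*a_C + 1/3*a_D
  a_C = 1/12*a_A + 1/12*a_B + 3/4*a_C + 1/12*a_D

Substituting a_A = 1 and a_D = 0, rearrange to (I - Q) a = r where r[i] = P(i -> A):
  [3/4, 0] . (a_B, a_C) = 5/12
  [-1/12, 1/4] . (a_B, a_C) = 1/12

Solving yields:
  a_B = 5/9
  a_C = 14/27

Starting state is B, so the absorption probability is a_B = 5/9.

Answer: 5/9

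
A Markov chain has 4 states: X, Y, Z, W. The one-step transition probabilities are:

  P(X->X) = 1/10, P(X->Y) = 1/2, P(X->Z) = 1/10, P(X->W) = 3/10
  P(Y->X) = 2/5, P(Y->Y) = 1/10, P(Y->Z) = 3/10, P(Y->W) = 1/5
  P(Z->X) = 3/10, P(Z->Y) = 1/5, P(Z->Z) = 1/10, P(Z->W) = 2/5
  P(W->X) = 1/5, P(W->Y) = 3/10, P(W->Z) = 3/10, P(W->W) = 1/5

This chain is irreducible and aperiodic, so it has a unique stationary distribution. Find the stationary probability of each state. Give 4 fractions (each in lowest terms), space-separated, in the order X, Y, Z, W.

The stationary distribution satisfies pi = pi * P, i.e.:
  pi_X = 1/10*pi_X + 2/5*pi_Y + 3/10*pi_Z + 1/5*pi_W
  pi_Y = 1/2*pi_X + 1/10*pi_Y + 1/5*pi_Z + 3/10*pi_W
  pi_Z = 1/10*pi_X + 3/10*pi_Y + 1/10*pi_Z + 3/10*pi_W
  pi_W = 3/10*pi_X + 1/5*pi_Y + 2/5*pi_Z + 1/5*pi_W
with normalization: pi_X + pi_Y + pi_Z + pi_W = 1.

Using the first 3 balance equations plus normalization, the linear system A*pi = b is:
  [-9/10, 2/5, 3/10, 1/5] . pi = 0
  [1/2, -9/10, 1/5, 3/10] . pi = 0
  [1/10, 3/10, -9/10, 3/10] . pi = 0
  [1, 1, 1, 1] . pi = 1

Solving yields:
  pi_X = 195/778
  pi_Y = 427/1556
  pi_Z = 81/389
  pi_W = 415/1556

Verification (pi * P):
  195/778*1/10 + 427/1556*2/5 + 81/389*3/10 + 415/1556*1/5 = 195/778 = pi_X  (ok)
  195/778*1/2 + 427/1556*1/10 + 81/389*1/5 + 415/1556*3/10 = 427/1556 = pi_Y  (ok)
  195/778*1/10 + 427/1556*3/10 + 81/389*1/10 + 415/1556*3/10 = 81/389 = pi_Z  (ok)
  195/778*3/10 + 427/1556*1/5 + 81/389*2/5 + 415/1556*1/5 = 415/1556 = pi_W  (ok)

Answer: 195/778 427/1556 81/389 415/1556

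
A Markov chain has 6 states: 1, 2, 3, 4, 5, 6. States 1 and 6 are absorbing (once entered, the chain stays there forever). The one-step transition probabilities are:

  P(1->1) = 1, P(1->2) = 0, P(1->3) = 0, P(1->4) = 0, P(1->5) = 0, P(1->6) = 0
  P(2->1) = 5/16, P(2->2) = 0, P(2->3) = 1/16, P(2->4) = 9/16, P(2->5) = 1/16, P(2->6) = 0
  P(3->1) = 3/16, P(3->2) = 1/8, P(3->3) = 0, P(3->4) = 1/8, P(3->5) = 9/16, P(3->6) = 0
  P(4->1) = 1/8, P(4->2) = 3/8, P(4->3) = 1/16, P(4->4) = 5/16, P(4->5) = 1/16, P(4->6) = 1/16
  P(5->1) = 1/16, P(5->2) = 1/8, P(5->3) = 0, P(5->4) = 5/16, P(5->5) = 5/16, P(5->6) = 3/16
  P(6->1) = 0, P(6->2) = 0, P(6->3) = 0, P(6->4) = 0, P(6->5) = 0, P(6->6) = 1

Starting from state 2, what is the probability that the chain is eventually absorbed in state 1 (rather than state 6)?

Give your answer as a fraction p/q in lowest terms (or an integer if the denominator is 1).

Answer: 13567/16798

Derivation:
Let a_i = P(absorbed in 1 | start in state i).
Boundary conditions: a_1 = 1, a_6 = 0.
For each transient state i, a_i = sum_j P(i->j) * a_j:
  a_2 = 5/16*a_1 + 0*a_2 + 1/16*a_3 + 9/16*a_4 + 1/16*a_5 + 0*a_6
  a_3 = 3/16*a_1 + 1/8*a_2 + 0*a_3 + 1/8*a_4 + 9/16*a_5 + 0*a_6
  a_4 = 1/8*a_1 + 3/8*a_2 + 1/16*a_3 + 5/16*a_4 + 1/16*a_5 + 1/16*a_6
  a_5 = 1/16*a_1 + 1/8*a_2 + 0*a_3 + 5/16*a_4 + 5/16*a_5 + 3/16*a_6

Substituting a_1 = 1 and a_6 = 0, rearrange to (I - Q) a = r where r[i] = P(i -> 1):
  [1, -1/16, -9/16, -1/16] . (a_2, a_3, a_4, a_5) = 5/16
  [-1/8, 1, -1/8, -9/16] . (a_2, a_3, a_4, a_5) = 3/16
  [-3/8, -1/16, 11/16, -1/16] . (a_2, a_3, a_4, a_5) = 1/8
  [-1/8, 0, -5/16, 11/16] . (a_2, a_3, a_4, a_5) = 1/16

Solving yields:
  a_2 = 13567/16798
  a_3 = 5907/8399
  a_4 = 6202/8399
  a_5 = 4816/8399

Starting state is 2, so the absorption probability is a_2 = 13567/16798.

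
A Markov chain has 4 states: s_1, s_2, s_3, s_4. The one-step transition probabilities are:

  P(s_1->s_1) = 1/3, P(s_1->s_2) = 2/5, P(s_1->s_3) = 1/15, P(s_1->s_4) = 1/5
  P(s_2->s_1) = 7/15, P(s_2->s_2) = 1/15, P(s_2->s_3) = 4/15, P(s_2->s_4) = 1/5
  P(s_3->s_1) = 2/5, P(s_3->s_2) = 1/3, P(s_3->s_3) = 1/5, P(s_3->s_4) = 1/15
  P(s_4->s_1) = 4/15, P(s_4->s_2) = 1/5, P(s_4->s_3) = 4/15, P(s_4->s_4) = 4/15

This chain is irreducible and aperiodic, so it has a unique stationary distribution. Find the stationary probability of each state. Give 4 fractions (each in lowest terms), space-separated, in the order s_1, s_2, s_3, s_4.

Answer: 174/473 497/1892 685/3784 713/3784

Derivation:
The stationary distribution satisfies pi = pi * P, i.e.:
  pi_s_1 = 1/3*pi_s_1 + 7/15*pi_s_2 + 2/5*pi_s_3 + 4/15*pi_s_4
  pi_s_2 = 2/5*pi_s_1 + 1/15*pi_s_2 + 1/3*pi_s_3 + 1/5*pi_s_4
  pi_s_3 = 1/15*pi_s_1 + 4/15*pi_s_2 + 1/5*pi_s_3 + 4/15*pi_s_4
  pi_s_4 = 1/5*pi_s_1 + 1/5*pi_s_2 + 1/15*pi_s_3 + 4/15*pi_s_4
with normalization: pi_s_1 + pi_s_2 + pi_s_3 + pi_s_4 = 1.

Using the first 3 balance equations plus normalization, the linear system A*pi = b is:
  [-2/3, 7/15, 2/5, 4/15] . pi = 0
  [2/5, -14/15, 1/3, 1/5] . pi = 0
  [1/15, 4/15, -4/5, 4/15] . pi = 0
  [1, 1, 1, 1] . pi = 1

Solving yields:
  pi_s_1 = 174/473
  pi_s_2 = 497/1892
  pi_s_3 = 685/3784
  pi_s_4 = 713/3784

Verification (pi * P):
  174/473*1/3 + 497/1892*7/15 + 685/3784*2/5 + 713/3784*4/15 = 174/473 = pi_s_1  (ok)
  174/473*2/5 + 497/1892*1/15 + 685/3784*1/3 + 713/3784*1/5 = 497/1892 = pi_s_2  (ok)
  174/473*1/15 + 497/1892*4/15 + 685/3784*1/5 + 713/3784*4/15 = 685/3784 = pi_s_3  (ok)
  174/473*1/5 + 497/1892*1/5 + 685/3784*1/15 + 713/3784*4/15 = 713/3784 = pi_s_4  (ok)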